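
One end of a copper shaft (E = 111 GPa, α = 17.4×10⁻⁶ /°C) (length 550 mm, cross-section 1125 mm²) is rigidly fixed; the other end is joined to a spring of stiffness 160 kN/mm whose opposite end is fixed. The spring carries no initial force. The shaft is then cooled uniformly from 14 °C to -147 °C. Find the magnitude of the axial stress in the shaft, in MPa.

If the spring were absent the shaft would shorten by αΔT L = 17.4×10⁻⁶ × 161 × 550 = 1.541 mm.
With a force P in the spring, the elastic change of the shaft is PL/(AE) and that of the spring is P/k; compatibility requires their sum to equal δ_free.
P [ L/(AE) + 1/k ] = δ_free → P [ 550/(1125×111×10³) + 1/(160×10³) ] = 1.541.
P = 1.541 / 1.065×10⁻⁵ = 144600 N.
σ = P/A = 144600/1125 = 128.5 MPa.

σ ≈ 129 MPa (tensile)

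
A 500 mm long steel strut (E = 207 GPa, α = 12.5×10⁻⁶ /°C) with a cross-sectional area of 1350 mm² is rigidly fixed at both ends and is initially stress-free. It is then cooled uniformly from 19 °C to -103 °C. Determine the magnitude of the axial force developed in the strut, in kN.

P ≈ 426 kN (tensile)

With zero net strain, σ = E·αΔT = 207 GPa × 12.5×10⁻⁶ × 122 = 315.7 MPa.
P = AEαΔT = 1350 × 207×10³ × 12.5×10⁻⁶ × 122 = 426.2 kN (tensile).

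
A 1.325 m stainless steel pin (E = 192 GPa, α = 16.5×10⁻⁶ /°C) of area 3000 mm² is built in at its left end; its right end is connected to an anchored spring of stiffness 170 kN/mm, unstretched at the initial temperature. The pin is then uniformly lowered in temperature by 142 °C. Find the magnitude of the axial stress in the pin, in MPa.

If the spring were absent the pin would shorten by αΔT L = 16.5×10⁻⁶ × 142 × 1325 = 3.104 mm.
Let P be the tensile force in the spring. The pin extends elastically by PL/(AE) and the spring stretches by P/k; together these equal δ_free.
P [ L/(AE) + 1/k ] = δ_free → P [ 1325/(3000×192×10³) + 1/(170×10³) ] = 3.104.
P = 3.104 / 8.183×10⁻⁶ = 379400 N.
σ = P/A = 379400/3000 = 126.5 MPa.

σ ≈ 126 MPa (tensile)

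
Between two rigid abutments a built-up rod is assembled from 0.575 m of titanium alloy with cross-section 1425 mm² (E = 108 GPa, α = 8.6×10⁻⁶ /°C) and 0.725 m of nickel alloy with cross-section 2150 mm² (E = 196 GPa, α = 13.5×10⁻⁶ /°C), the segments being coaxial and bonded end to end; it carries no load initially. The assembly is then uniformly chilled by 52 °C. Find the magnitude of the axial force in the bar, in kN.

With the walls removed the bar would change length by δ_free = Σ αᵢΔT Lᵢ = 8.6×10⁻⁶×52×575 + 13.5×10⁻⁶×52×725 = 0.7661 mm.
Since the ends are fixed, an axial force P builds up, equal in every segment, with P · Σ Lᵢ/(AᵢEᵢ) = δ_free.
The series flexibility is Σ Lᵢ/(AᵢEᵢ) = 575/(1425×108×10³) + 725/(2150×196×10³) = 5.457×10⁻⁶ mm/N.
So P = 0.7661 / 5.457×10⁻⁶ = 140.4 kN, tensile.

P ≈ 140 kN (tensile)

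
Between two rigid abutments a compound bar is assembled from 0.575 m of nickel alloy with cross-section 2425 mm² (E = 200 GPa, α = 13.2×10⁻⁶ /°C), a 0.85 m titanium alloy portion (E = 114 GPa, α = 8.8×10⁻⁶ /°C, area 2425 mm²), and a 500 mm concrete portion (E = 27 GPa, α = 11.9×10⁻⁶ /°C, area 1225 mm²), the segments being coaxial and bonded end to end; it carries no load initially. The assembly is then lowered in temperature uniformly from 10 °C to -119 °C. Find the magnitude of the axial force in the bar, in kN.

P ≈ 140 kN (tensile)

Free thermal contraction of the whole bar: Σ αᵢΔT Lᵢ = 13.2×10⁻⁶×129×575 + 8.8×10⁻⁶×129×850 + 11.9×10⁻⁶×129×500 = 2.712 mm.
The walls prevent any net length change, so an axial force P (same in every segment) develops. Compatibility: P · Σ Lᵢ/(AᵢEᵢ) = δ_free.
The series flexibility is Σ Lᵢ/(AᵢEᵢ) = 575/(2425×200×10³) + 850/(2425×114×10³) + 500/(1225×27×10³) = 1.938×10⁻⁵ mm/N.
So P = 2.712 / 1.938×10⁻⁵ = 139.9 kN, tensile.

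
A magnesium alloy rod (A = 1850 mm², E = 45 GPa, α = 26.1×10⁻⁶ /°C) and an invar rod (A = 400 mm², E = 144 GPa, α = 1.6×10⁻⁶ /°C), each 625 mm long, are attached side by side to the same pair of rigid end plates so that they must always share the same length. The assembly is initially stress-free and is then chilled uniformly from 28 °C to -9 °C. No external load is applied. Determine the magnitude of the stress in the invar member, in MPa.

σ ≈ 77.2 MPa (compressive)

Both members must finish at the same length. With the larger α, the magnesium alloy tends to over-contract; the plates restrain it, putting the magnesium alloy in tension and the invar in compression. With no external load the two internal forces are equal and opposite, magnitude P.
Setting the final lengths equal and cancelling L: (α₁ − α₂)ΔT = P/(A₁E₁) + P/(A₂E₂).
|α₁ − α₂|·ΔT = 24.5×10⁻⁶ × 37 = 0.0009065.
1/(A₁E₁) + 1/(A₂E₂) = 1/(1850×45×10³) + 1/(400×144×10³) = 2.937×10⁻⁸ N⁻¹.
So P = 0.0009065 / 2.937×10⁻⁸ = 30.86 kN.
σ_{invar} = P/A₂ = 30860/400 = 77.15 MPa, compressive.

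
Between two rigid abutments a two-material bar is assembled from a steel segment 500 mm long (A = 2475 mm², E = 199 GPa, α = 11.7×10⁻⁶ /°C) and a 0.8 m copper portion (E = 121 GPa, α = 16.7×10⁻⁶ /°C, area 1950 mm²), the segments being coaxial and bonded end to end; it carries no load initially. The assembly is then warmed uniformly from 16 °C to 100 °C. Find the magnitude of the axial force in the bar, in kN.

P ≈ 366 kN (compressive)

If the supports were absent, the total length change would be Σ αᵢΔT Lᵢ = 11.7×10⁻⁶×84×500 + 16.7×10⁻⁶×84×800 = 1.614 mm.
Since the ends are fixed, an axial force P builds up, equal in every segment, with P · Σ Lᵢ/(AᵢEᵢ) = δ_free.
Σ Lᵢ/(AᵢEᵢ) = 500/(2475×199×10³) + 800/(1950×121×10³) = 4.406×10⁻⁶ mm/N.
So P = 1.614 / 4.406×10⁻⁶ = 366.3 kN, compressive.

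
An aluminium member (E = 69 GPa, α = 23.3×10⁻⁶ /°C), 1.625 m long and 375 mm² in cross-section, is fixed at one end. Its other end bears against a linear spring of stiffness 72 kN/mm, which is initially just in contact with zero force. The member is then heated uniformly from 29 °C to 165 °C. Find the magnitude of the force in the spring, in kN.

If the spring were absent the member would lengthen by αΔT L = 23.3×10⁻⁶ × 136 × 1625 = 5.149 mm.
With a force P in the spring, the elastic change of the member is PL/(AE) and that of the spring is P/k; compatibility requires their sum to equal δ_free.
P [ L/(AE) + 1/k ] = δ_free → P [ 1625/(375×69×10³) + 1/(72×10³) ] = 5.149.
P = 5.149 / 7.669×10⁻⁵ = 67140 N.

P ≈ 67.1 kN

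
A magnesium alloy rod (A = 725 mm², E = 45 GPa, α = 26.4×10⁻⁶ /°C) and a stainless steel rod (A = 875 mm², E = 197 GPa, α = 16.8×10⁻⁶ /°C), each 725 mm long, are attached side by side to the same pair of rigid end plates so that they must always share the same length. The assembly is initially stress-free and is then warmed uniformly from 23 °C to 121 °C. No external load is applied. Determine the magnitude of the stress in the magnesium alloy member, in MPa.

σ ≈ 35.6 MPa (compressive)

Equilibrium of a rigid end plate with no external load gives equal and opposite internal forces ±P in the two members. Since α_{magnesium alloy} > α_{stainless steel}, heating drives the magnesium alloy into compression and the stainless steel into tension.
Setting the final lengths equal and cancelling L: (α₁ − α₂)ΔT = P/(A₁E₁) + P/(A₂E₂).
|α₁ − α₂|·ΔT = 9.6×10⁻⁶ × 98 = 0.0009408.
1/(A₁E₁) + 1/(A₂E₂) = 1/(725×45×10³) + 1/(875×197×10³) = 3.645×10⁻⁸ N⁻¹.
P = 0.0009408 / 3.645×10⁻⁸ = 25810 N = 25.81 kN.
σ_{magnesium alloy} = P/A₁ = 25810/725 = 35.6 MPa, compressive.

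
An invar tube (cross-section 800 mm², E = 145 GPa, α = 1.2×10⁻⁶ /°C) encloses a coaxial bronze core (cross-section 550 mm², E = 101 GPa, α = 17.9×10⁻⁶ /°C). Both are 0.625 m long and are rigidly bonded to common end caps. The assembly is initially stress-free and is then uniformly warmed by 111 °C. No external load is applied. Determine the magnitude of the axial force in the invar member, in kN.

The bronze has the larger α, so on heating it would change length more than the invar if both were free. The rigid plates force a common final length, so the bronze is put into compression and the invar into tension, with equal and opposite forces P (no external load).
Setting the final lengths equal and cancelling L: (α₁ − α₂)ΔT = P/(A₁E₁) + P/(A₂E₂).
|α₁ − α₂|·ΔT = 16.7×10⁻⁶ × 111 = 0.001854.
1/(A₁E₁) + 1/(A₂E₂) = 1/(800×145×10³) + 1/(550×101×10³) = 2.662×10⁻⁸ N⁻¹.
P = 0.001854 / 2.662×10⁻⁸ = 69630 N = 69.63 kN.

P ≈ 69.6 kN (tensile in the invar)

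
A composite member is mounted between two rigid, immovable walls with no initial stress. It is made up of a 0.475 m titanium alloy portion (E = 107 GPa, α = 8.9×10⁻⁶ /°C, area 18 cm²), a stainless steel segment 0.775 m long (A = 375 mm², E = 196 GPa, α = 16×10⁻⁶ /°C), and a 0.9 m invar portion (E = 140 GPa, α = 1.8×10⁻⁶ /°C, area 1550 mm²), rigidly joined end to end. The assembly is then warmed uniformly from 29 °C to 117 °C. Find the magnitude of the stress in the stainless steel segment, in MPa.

σ ≈ 250 MPa (compressive)

Free thermal expansion of the whole bar: Σ αᵢΔT Lᵢ = 8.9×10⁻⁶×88×475 + 16×10⁻⁶×88×775 + 1.8×10⁻⁶×88×900 = 1.606 mm.
Since the ends are fixed, an axial force P builds up, equal in every segment, with P · Σ Lᵢ/(AᵢEᵢ) = δ_free.
Σ Lᵢ/(AᵢEᵢ) = 475/(1800×107×10³) + 775/(375×196×10³) + 900/(1550×140×10³) = 1.716×10⁻⁵ mm/N.
P = 1.606 / 1.716×10⁻⁵ = 93590 N = 93.59 kN, compressive.
σ_{stainless steel} = P / A = 93590 / 375 = 249.6 MPa.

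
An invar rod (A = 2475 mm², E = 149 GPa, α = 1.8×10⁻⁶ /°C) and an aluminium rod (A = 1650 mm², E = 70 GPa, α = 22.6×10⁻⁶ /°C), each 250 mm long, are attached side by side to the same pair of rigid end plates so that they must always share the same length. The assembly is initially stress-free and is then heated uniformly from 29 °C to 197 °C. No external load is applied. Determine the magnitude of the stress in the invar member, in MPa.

σ ≈ 124 MPa (tensile)

The aluminium has the larger α, so on heating it would change length more than the invar if both were free. The rigid plates force a common final length, so the aluminium is put into compression and the invar into tension, with equal and opposite forces P (no external load).
Compatibility of the two members (thermal + elastic change equal): (α₁ − α₂)ΔT = P·[1/(A₁E₁) + 1/(A₂E₂)].
|α₁ − α₂|·ΔT = 20.8×10⁻⁶ × 168 = 0.003494.
1/(A₁E₁) + 1/(A₂E₂) = 1/(2475×149×10³) + 1/(1650×70×10³) = 1.137×10⁻⁸ N⁻¹.
P = 0.003494 / 1.137×10⁻⁸ = 307300 N = 307.3 kN.
σ_{invar} = P/A₁ = 307300/2475 = 124.2 MPa, tensile.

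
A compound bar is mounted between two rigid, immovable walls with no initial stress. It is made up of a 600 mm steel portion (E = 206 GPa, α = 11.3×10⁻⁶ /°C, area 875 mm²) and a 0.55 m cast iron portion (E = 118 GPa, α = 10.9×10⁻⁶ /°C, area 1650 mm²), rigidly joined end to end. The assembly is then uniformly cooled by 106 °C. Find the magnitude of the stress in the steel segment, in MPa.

σ ≈ 251 MPa (tensile)

With the walls removed the bar would change length by δ_free = Σ αᵢΔT Lᵢ = 11.3×10⁻⁶×106×600 + 10.9×10⁻⁶×106×550 = 1.354 mm.
Since the ends are fixed, an axial force P builds up, equal in every segment, with P · Σ Lᵢ/(AᵢEᵢ) = δ_free.
Σ Lᵢ/(AᵢEᵢ) = 600/(875×206×10³) + 550/(1650×118×10³) = 6.154×10⁻⁶ mm/N.
So P = 1.354 / 6.154×10⁻⁶ = 220.1 kN, tensile.
σ_{steel} = P / A = 220100 / 875 = 251.5 MPa.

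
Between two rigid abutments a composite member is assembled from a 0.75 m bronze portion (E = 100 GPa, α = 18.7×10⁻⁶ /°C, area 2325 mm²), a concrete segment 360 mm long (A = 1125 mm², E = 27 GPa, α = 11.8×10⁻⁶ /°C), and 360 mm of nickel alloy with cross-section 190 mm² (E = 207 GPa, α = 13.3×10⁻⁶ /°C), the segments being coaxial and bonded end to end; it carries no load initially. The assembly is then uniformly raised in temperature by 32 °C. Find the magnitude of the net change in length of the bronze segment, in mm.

|ΔL| ≈ 0.351 mm

Free thermal expansion of the whole bar: Σ αᵢΔT Lᵢ = 18.7×10⁻⁶×32×750 + 11.8×10⁻⁶×32×360 + 13.3×10⁻⁶×32×360 = 0.738 mm.
The walls prevent any net length change, so an axial force P (same in every segment) develops. Compatibility: P · Σ Lᵢ/(AᵢEᵢ) = δ_free.
The series flexibility is Σ Lᵢ/(AᵢEᵢ) = 750/(2325×100×10³) + 360/(1125×27×10³) + 360/(190×207×10³) = 2.423×10⁻⁵ mm/N.
So P = 0.738 / 2.423×10⁻⁵ = 30.45 kN, compressive.
For the bronze segment, free thermal change = 18.7×10⁻⁶×32×750 = 0.4488 mm and elastic change from P = 30450×750/(2325×100×10³) = 0.09824 mm; these oppose, so the net change is 0.351 mm (segment lengthens).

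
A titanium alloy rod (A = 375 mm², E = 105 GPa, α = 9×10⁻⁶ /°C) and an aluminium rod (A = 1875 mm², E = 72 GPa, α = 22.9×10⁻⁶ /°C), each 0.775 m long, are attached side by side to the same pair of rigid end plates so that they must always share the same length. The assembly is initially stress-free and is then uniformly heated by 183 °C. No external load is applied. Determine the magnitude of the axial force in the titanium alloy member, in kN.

Both members must finish at the same length. With the larger α, the aluminium tends to over-expand; the plates restrain it, putting the aluminium in compression and the titanium alloy in tension. With no external load the two internal forces are equal and opposite, magnitude P.
Compatibility of the two members (thermal + elastic change equal): (α₁ − α₂)ΔT = P·[1/(A₁E₁) + 1/(A₂E₂)].
|α₁ − α₂|·ΔT = 13.9×10⁻⁶ × 183 = 0.002544.
1/(A₁E₁) + 1/(A₂E₂) = 1/(375×105×10³) + 1/(1875×72×10³) = 3.28×10⁻⁸ N⁻¹.
P = 0.002544 / 3.28×10⁻⁸ = 77540 N = 77.54 kN.

P ≈ 77.5 kN (tensile in the titanium alloy)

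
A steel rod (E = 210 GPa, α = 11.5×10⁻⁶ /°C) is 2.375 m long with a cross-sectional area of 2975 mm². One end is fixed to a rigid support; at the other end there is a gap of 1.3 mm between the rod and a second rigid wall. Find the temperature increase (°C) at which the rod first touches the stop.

The gap closes when αΔT L = 1.3 mm, since the rod is still unstressed at that instant.
So ΔT = g/(αL) = 1.3/(11.5×10⁻⁶ × 2375) = 47.6 °C.

ΔT ≈ 47.6 °C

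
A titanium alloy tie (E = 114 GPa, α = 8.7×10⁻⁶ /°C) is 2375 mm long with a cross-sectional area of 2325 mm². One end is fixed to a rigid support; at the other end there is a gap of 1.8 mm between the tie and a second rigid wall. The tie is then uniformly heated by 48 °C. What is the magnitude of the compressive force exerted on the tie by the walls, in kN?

P ≈ 0 kN

Unrestrained expansion: δ_free = αΔT L = 8.7×10⁻⁶ × 48 × 2375 = 0.9918 mm.
This is smaller than the 1.8 mm clearance, so the tie expands freely without reaching the stop — the stress is zero.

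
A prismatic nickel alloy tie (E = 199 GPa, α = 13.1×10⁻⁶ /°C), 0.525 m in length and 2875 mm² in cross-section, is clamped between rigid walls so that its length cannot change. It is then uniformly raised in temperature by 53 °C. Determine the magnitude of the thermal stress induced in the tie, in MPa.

σ ≈ 138 MPa (compressive)

With length fixed, the mechanical strain must cancel the thermal strain αΔT = 13.1×10⁻⁶ × 53 = 694.3×10⁻⁶.
σ = EαΔT = 199×10³ × 13.1×10⁻⁶ × 53 = 138.2 MPa (compressive; the tie is trying to expand).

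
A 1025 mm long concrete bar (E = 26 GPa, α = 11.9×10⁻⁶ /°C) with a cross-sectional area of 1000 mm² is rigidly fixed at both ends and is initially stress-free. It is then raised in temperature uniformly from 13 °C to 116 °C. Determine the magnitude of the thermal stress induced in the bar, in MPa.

σ ≈ 31.9 MPa (compressive)

The supports are rigid, so the total axial strain is zero. The restrained thermal strain is ε = αΔT = 11.9×10⁻⁶ × 103 = 1225.7×10⁻⁶.
Hence σ = E·αΔT = 26×10³ × 1225.7×10⁻⁶ = 31.87 MPa, compressive.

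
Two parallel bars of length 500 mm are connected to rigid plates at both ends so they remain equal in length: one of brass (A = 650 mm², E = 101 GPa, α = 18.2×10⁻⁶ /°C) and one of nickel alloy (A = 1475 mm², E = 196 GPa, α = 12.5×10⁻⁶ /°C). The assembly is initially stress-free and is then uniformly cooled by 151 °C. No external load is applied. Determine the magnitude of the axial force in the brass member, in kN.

P ≈ 46 kN (tensile in the brass)

The brass has the larger α, so on cooling it would change length more than the nickel alloy if both were free. The rigid plates force a common final length, so the brass is put into tension and the nickel alloy into compression, with equal and opposite forces P (no external load).
Compatibility of the two members (thermal + elastic change equal): (α₁ − α₂)ΔT = P·[1/(A₁E₁) + 1/(A₂E₂)].
|α₁ − α₂|·ΔT = 5.7×10⁻⁶ × 151 = 0.0008607.
1/(A₁E₁) + 1/(A₂E₂) = 1/(650×101×10³) + 1/(1475×196×10³) = 1.869×10⁻⁸ N⁻¹.
So P = 0.0008607 / 1.869×10⁻⁸ = 46.05 kN.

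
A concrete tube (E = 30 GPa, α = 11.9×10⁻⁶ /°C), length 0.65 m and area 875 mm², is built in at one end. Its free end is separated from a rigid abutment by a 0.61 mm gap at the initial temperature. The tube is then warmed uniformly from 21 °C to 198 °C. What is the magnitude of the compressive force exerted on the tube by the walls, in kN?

Free thermal elongation = αΔT L = 11.9×10⁻⁶ × 177 × 650 = 1.369 mm.
The gap closes (δ_free > 0.61 mm) and the wall then resists a further 1.369 − 0.61 = 0.7591 mm of expansion.
So σ = E(δ_free − g)/L = 30×10³ × 0.7591/650 = 35.04 MPa.
Force on the wall = σA = 35.04 × 875 mm² = 30.66 kN.

P ≈ 30.7 kN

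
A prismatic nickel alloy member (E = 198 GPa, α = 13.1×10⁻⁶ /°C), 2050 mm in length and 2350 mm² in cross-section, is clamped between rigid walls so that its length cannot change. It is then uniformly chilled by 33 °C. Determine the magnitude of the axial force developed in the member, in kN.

With zero net strain, σ = E·αΔT = 198 GPa × 13.1×10⁻⁶ × 33 = 85.6 MPa.
Then P = σA = 85.6 × 2350 mm² = 201.1 kN, tensile.

P ≈ 201 kN (tensile)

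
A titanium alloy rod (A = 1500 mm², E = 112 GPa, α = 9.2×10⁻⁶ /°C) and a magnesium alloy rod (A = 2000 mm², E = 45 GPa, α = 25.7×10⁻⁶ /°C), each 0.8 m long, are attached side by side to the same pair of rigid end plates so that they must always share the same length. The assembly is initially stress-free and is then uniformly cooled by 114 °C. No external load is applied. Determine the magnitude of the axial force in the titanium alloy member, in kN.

The magnesium alloy has the larger α, so on cooling it would change length more than the titanium alloy if both were free. The rigid plates force a common final length, so the magnesium alloy is put into tension and the titanium alloy into compression, with equal and opposite forces P (no external load).
Equating the net (thermal + elastic) strains gives |α₁ − α₂|·ΔT = P·[1/(A₁E₁) + 1/(A₂E₂)].
|α₁ − α₂|·ΔT = 16.5×10⁻⁶ × 114 = 0.001881.
1/(A₁E₁) + 1/(A₂E₂) = 1/(1500×112×10³) + 1/(2000×45×10³) = 1.706×10⁻⁸ N⁻¹.
So P = 0.001881 / 1.706×10⁻⁸ = 110.2 kN.

P ≈ 110 kN (compressive in the titanium alloy)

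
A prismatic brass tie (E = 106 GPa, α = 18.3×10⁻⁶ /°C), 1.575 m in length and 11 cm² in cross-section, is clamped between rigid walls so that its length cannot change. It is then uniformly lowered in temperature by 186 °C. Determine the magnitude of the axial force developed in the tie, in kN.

Full restraint means ε = 0, so the stress is σ = EαΔT = 106×10³ × 18.3×10⁻⁶ × 186 = 360.8 MPa.
Then P = σA = 360.8 × 1100 mm² = 396.9 kN, tensile.

P ≈ 397 kN (tensile)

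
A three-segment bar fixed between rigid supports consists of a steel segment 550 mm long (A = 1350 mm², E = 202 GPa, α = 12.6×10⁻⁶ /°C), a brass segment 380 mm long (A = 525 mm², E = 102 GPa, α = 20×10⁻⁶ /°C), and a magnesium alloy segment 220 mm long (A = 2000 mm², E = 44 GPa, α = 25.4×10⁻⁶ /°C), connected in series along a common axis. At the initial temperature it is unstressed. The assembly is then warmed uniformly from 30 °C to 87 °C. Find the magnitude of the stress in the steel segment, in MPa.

If the supports were absent, the total length change would be Σ αᵢΔT Lᵢ = 12.6×10⁻⁶×57×550 + 20×10⁻⁶×57×380 + 25.4×10⁻⁶×57×220 = 1.147 mm.
Since the ends are fixed, an axial force P builds up, equal in every segment, with P · Σ Lᵢ/(AᵢEᵢ) = δ_free.
Σ Lᵢ/(AᵢEᵢ) = 550/(1350×202×10³) + 380/(525×102×10³) + 220/(2000×44×10³) = 1.161×10⁻⁵ mm/N.
P = 1.147 / 1.161×10⁻⁵ = 98740 N = 98.74 kN, compressive.
σ_{steel} = P / A = 98740 / 1350 = 73.14 MPa.

σ ≈ 73.1 MPa (compressive)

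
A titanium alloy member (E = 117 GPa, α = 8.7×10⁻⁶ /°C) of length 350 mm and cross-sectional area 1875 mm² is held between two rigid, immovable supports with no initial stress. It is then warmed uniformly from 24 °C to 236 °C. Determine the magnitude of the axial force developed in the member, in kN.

P ≈ 405 kN (compressive)

Full restraint means ε = 0, so the stress is σ = EαΔT = 117×10³ × 8.7×10⁻⁶ × 212 = 215.8 MPa.
Axial force P = σA = 215.8 × 1875 = 404600 N = 404.6 kN, compressive.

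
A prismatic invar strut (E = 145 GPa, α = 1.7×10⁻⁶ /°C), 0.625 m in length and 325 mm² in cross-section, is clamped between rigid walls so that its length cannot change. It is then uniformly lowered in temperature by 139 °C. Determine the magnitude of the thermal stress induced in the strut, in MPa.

σ ≈ 34.3 MPa (tensile)

With length fixed, the mechanical strain must cancel the thermal strain αΔT = 1.7×10⁻⁶ × 139 = 236.3×10⁻⁶.
σ = EαΔT = 145×10³ × 1.7×10⁻⁶ × 139 = 34.26 MPa (tensile; the strut is trying to contract).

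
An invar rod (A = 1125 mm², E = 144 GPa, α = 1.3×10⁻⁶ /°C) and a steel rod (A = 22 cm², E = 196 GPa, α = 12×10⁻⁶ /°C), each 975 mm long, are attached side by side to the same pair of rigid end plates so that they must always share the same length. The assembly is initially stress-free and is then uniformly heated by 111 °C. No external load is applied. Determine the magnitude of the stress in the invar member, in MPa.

Both members must finish at the same length. With the larger α, the steel tends to over-expand; the plates restrain it, putting the steel in compression and the invar in tension. With no external load the two internal forces are equal and opposite, magnitude P.
Compatibility of the two members (thermal + elastic change equal): (α₁ − α₂)ΔT = P·[1/(A₁E₁) + 1/(A₂E₂)].
|α₁ − α₂|·ΔT = 10.7×10⁻⁶ × 111 = 0.001188.
1/(A₁E₁) + 1/(A₂E₂) = 1/(1125×144×10³) + 1/(2200×196×10³) = 8.492×10⁻⁹ N⁻¹.
P = 0.001188 / 8.492×10⁻⁹ = 139900 N = 139.9 kN.
σ_{invar} = P/A₁ = 139900/1125 = 124.3 MPa, tensile.

σ ≈ 124 MPa (tensile)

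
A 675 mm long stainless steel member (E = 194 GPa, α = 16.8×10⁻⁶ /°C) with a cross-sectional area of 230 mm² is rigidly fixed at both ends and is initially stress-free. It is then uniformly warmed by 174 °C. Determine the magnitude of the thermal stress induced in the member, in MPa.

σ ≈ 567 MPa (compressive)

The supports are rigid, so the total axial strain is zero. The restrained thermal strain is ε = αΔT = 16.8×10⁻⁶ × 174 = 2923.2×10⁻⁶.
Hence σ = E·αΔT = 194×10³ × 2923.2×10⁻⁶ = 567.1 MPa, compressive.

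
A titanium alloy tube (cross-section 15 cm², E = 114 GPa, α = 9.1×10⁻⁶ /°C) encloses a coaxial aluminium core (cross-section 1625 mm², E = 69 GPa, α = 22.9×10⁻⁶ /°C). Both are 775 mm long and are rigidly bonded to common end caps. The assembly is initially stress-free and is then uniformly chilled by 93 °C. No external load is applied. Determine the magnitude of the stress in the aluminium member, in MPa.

σ ≈ 53.5 MPa (tensile)

Both members must finish at the same length. With the larger α, the aluminium tends to over-contract; the plates restrain it, putting the aluminium in tension and the titanium alloy in compression. With no external load the two internal forces are equal and opposite, magnitude P.
Setting the final lengths equal and cancelling L: (α₁ − α₂)ΔT = P/(A₁E₁) + P/(A₂E₂).
|α₁ − α₂|·ΔT = 13.8×10⁻⁶ × 93 = 0.001283.
1/(A₁E₁) + 1/(A₂E₂) = 1/(1500×114×10³) + 1/(1625×69×10³) = 1.477×10⁻⁸ N⁻¹.
So P = 0.001283 / 1.477×10⁻⁸ = 86.91 kN.
σ_{aluminium} = P/A₂ = 86910/1625 = 53.48 MPa, tensile.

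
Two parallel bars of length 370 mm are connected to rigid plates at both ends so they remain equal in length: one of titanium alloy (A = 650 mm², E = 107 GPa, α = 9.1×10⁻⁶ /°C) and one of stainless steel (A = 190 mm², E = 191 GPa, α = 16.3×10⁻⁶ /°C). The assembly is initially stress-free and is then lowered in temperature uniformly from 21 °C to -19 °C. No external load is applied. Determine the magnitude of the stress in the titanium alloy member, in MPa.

σ ≈ 10.6 MPa (compressive)

The stainless steel has the larger α, so on cooling it would change length more than the titanium alloy if both were free. The rigid plates force a common final length, so the stainless steel is put into tension and the titanium alloy into compression, with equal and opposite forces P (no external load).
Equating the net (thermal + elastic) strains gives |α₁ − α₂|·ΔT = P·[1/(A₁E₁) + 1/(A₂E₂)].
|α₁ − α₂|·ΔT = 7.2×10⁻⁶ × 40 = 0.000288.
1/(A₁E₁) + 1/(A₂E₂) = 1/(650×107×10³) + 1/(190×191×10³) = 4.193×10⁻⁸ N⁻¹.
P = 0.000288 / 4.193×10⁻⁸ = 6868 N = 6.868 kN.
σ_{titanium alloy} = P/A₁ = 6868/650 = 10.57 MPa, compressive.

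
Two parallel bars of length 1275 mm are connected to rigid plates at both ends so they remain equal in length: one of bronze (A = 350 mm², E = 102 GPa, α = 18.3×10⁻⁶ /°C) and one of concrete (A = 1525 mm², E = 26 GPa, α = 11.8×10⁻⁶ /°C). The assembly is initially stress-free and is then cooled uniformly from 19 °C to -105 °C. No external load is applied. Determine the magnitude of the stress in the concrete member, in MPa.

σ ≈ 9.93 MPa (compressive)

The bronze has the larger α, so on cooling it would change length more than the concrete if both were free. The rigid plates force a common final length, so the bronze is put into tension and the concrete into compression, with equal and opposite forces P (no external load).
Equating the net (thermal + elastic) strains gives |α₁ − α₂|·ΔT = P·[1/(A₁E₁) + 1/(A₂E₂)].
|α₁ − α₂|·ΔT = 6.5×10⁻⁶ × 124 = 0.000806.
1/(A₁E₁) + 1/(A₂E₂) = 1/(350×102×10³) + 1/(1525×26×10³) = 5.323×10⁻⁸ N⁻¹.
P = 0.000806 / 5.323×10⁻⁸ = 15140 N = 15.14 kN.
σ_{concrete} = P/A₂ = 15140/1525 = 9.929 MPa, compressive.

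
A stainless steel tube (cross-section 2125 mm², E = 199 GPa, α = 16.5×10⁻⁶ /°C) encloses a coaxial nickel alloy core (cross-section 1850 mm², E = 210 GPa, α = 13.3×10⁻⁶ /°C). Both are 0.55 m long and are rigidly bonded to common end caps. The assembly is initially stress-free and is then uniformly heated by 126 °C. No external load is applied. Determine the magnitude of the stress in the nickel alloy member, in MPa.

σ ≈ 44.1 MPa (tensile)

Both members must finish at the same length. With the larger α, the stainless steel tends to over-expand; the plates restrain it, putting the stainless steel in compression and the nickel alloy in tension. With no external load the two internal forces are equal and opposite, magnitude P.
Compatibility of the two members (thermal + elastic change equal): (α₁ − α₂)ΔT = P·[1/(A₁E₁) + 1/(A₂E₂)].
|α₁ − α₂|·ΔT = 3.2×10⁻⁶ × 126 = 0.0004032.
1/(A₁E₁) + 1/(A₂E₂) = 1/(2125×199×10³) + 1/(1850×210×10³) = 4.939×10⁻⁹ N⁻¹.
P = 0.0004032 / 4.939×10⁻⁹ = 81640 N = 81.64 kN.
σ_{nickel alloy} = P/A₂ = 81640/1850 = 44.13 MPa, tensile.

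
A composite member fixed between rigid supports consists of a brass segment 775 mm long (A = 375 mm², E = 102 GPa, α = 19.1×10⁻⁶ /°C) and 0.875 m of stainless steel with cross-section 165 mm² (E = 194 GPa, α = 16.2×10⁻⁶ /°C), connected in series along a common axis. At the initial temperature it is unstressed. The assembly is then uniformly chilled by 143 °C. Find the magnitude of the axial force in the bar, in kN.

Free thermal contraction of the whole bar: Σ αᵢΔT Lᵢ = 19.1×10⁻⁶×143×775 + 16.2×10⁻⁶×143×875 = 4.144 mm.
Since the ends are fixed, an axial force P builds up, equal in every segment, with P · Σ Lᵢ/(AᵢEᵢ) = δ_free.
The series flexibility is Σ Lᵢ/(AᵢEᵢ) = 775/(375×102×10³) + 875/(165×194×10³) = 4.76×10⁻⁵ mm/N.
Hence P = δ_free / Σ(L/AE) = 4.144/4.76×10⁻⁵ = 87.06 kN (tensile).

P ≈ 87.1 kN (tensile)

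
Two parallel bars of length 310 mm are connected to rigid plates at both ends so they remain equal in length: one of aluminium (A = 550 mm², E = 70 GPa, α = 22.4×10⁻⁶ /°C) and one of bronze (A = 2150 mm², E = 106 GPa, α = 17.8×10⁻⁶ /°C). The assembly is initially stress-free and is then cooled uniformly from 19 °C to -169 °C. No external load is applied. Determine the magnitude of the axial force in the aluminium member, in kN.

P ≈ 28.5 kN (tensile in the aluminium)

The aluminium has the larger α, so on cooling it would change length more than the bronze if both were free. The rigid plates force a common final length, so the aluminium is put into tension and the bronze into compression, with equal and opposite forces P (no external load).
Setting the final lengths equal and cancelling L: (α₁ − α₂)ΔT = P/(A₁E₁) + P/(A₂E₂).
|α₁ − α₂|·ΔT = 4.6×10⁻⁶ × 188 = 0.0008648.
1/(A₁E₁) + 1/(A₂E₂) = 1/(550×70×10³) + 1/(2150×106×10³) = 3.036×10⁻⁸ N⁻¹.
So P = 0.0008648 / 3.036×10⁻⁸ = 28.48 kN.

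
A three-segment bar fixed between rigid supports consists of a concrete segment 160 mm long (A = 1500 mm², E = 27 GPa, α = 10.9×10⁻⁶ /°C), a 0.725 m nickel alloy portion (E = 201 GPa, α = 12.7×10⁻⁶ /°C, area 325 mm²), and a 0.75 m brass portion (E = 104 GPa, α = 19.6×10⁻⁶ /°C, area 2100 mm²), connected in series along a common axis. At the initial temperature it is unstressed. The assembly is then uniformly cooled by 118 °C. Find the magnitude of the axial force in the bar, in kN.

P ≈ 164 kN (tensile)

Free thermal contraction of the whole bar: Σ αᵢΔT Lᵢ = 10.9×10⁻⁶×118×160 + 12.7×10⁻⁶×118×725 + 19.6×10⁻⁶×118×750 = 3.027 mm.
Since the ends are fixed, an axial force P builds up, equal in every segment, with P · Σ Lᵢ/(AᵢEᵢ) = δ_free.
Σ Lᵢ/(AᵢEᵢ) = 160/(1500×27×10³) + 725/(325×201×10³) + 750/(2100×104×10³) = 1.848×10⁻⁵ mm/N.
So P = 3.027 / 1.848×10⁻⁵ = 163.8 kN, tensile.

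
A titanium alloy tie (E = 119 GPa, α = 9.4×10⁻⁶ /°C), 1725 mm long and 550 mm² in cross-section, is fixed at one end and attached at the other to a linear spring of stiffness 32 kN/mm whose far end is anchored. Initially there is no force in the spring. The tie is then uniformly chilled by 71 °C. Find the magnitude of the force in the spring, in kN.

If the spring were absent the tie would shorten by αΔT L = 9.4×10⁻⁶ × 71 × 1725 = 1.151 mm.
Let P be the tensile force in the spring. The tie extends elastically by PL/(AE) and the spring stretches by P/k; together these equal δ_free.
So P = δ_free / [L/(AE) + 1/k] = 1.151 / [ 1725/(550×119×10³) + 1/(32×10³) ].
P = 1.151 / 5.761×10⁻⁵ = 19990 N.

P ≈ 20 kN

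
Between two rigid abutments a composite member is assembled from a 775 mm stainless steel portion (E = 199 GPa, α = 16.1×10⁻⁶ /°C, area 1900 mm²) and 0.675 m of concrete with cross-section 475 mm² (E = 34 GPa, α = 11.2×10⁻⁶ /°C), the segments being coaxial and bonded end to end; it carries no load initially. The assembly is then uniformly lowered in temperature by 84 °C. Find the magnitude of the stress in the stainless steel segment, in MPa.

σ ≈ 20.2 MPa (tensile)

If the supports were absent, the total length change would be Σ αᵢΔT Lᵢ = 16.1×10⁻⁶×84×775 + 11.2×10⁻⁶×84×675 = 1.683 mm.
The walls prevent any net length change, so an axial force P (same in every segment) develops. Compatibility: P · Σ Lᵢ/(AᵢEᵢ) = δ_free.
Σ Lᵢ/(AᵢEᵢ) = 775/(1900×199×10³) + 675/(475×34×10³) = 4.385×10⁻⁵ mm/N.
P = 1.683 / 4.385×10⁻⁵ = 38390 N = 38.39 kN, tensile.
σ_{stainless steel} = P / A = 38390 / 1900 = 20.2 MPa.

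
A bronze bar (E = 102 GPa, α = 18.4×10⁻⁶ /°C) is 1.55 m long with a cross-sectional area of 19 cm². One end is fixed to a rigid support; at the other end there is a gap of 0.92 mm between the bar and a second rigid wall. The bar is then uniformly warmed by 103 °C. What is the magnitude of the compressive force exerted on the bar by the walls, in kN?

P ≈ 252 kN

Free thermal elongation = αΔT L = 18.4×10⁻⁶ × 103 × 1550 = 2.938 mm.
This exceeds the 0.92 mm gap, so the wall pushes back. The portion of expansion that must be recovered elastically is δ_free − gap = 2.938 − 0.92 = 2.018 mm.
Compatibility: PL/(AE) = 2.018 mm, so σ = P/A = E × (2.018/1550) = 132.8 MPa.
P = σA = 132.8 × 1900 = 252.3 kN.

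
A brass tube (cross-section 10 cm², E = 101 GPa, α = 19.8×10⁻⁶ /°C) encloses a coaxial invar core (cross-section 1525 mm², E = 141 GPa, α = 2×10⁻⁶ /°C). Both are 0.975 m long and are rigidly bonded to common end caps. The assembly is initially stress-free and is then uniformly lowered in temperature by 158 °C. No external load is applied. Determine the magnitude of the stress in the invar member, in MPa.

The brass has the larger α, so on cooling it would change length more than the invar if both were free. The rigid plates force a common final length, so the brass is put into tension and the invar into compression, with equal and opposite forces P (no external load).
Compatibility of the two members (thermal + elastic change equal): (α₁ − α₂)ΔT = P·[1/(A₁E₁) + 1/(A₂E₂)].
|α₁ − α₂|·ΔT = 17.8×10⁻⁶ × 158 = 0.002812.
1/(A₁E₁) + 1/(A₂E₂) = 1/(1000×101×10³) + 1/(1525×141×10³) = 1.455×10⁻⁸ N⁻¹.
So P = 0.002812 / 1.455×10⁻⁸ = 193.3 kN.
σ_{invar} = P/A₂ = 193300/1525 = 126.7 MPa, compressive.

σ ≈ 127 MPa (compressive)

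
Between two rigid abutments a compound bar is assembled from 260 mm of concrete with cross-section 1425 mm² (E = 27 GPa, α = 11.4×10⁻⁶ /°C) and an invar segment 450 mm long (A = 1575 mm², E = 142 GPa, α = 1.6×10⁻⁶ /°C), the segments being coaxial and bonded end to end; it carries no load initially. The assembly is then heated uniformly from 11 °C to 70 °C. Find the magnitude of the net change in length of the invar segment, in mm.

|ΔL| ≈ 0.00739 mm

If the supports were absent, the total length change would be Σ αᵢΔT Lᵢ = 11.4×10⁻⁶×59×260 + 1.6×10⁻⁶×59×450 = 0.2174 mm.
Since the ends are fixed, an axial force P builds up, equal in every segment, with P · Σ Lᵢ/(AᵢEᵢ) = δ_free.
The series flexibility is Σ Lᵢ/(AᵢEᵢ) = 260/(1425×27×10³) + 450/(1575×142×10³) = 8.77×10⁻⁶ mm/N.
So P = 0.2174 / 8.77×10⁻⁶ = 24.78 kN, compressive.
For the invar segment, free thermal change = 1.6×10⁻⁶×59×450 = 0.04248 mm and elastic change from P = 24780×450/(1575×142×10³) = 0.04987 mm; these oppose, so the net change is 0.00739 mm (segment shortens).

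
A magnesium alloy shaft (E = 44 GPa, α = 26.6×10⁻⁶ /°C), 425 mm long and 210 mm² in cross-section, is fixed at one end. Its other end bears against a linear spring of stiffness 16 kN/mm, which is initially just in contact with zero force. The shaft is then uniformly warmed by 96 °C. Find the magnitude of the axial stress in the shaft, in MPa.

Free thermal expansion: δ_free = αΔT L = 26.6×10⁻⁶ × 96 × 425 = 1.085 mm.
With a force P in the spring, the elastic change of the shaft is PL/(AE) and that of the spring is P/k; compatibility requires their sum to equal δ_free.
So P = δ_free / [L/(AE) + 1/k] = 1.085 / [ 425/(210×44×10³) + 1/(16×10³) ].
P = 1.085 / 0.0001085 = 10000 N.
σ = P/A = 10000/210 = 47.63 MPa.

σ ≈ 47.6 MPa (compressive)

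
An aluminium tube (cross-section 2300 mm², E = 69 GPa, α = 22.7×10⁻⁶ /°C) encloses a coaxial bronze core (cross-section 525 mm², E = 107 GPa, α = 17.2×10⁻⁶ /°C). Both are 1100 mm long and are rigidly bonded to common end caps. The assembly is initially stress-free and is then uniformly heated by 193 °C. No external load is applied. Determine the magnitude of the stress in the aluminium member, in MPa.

Equilibrium of a rigid end plate with no external load gives equal and opposite internal forces ±P in the two members. Since α_{aluminium} > α_{bronze}, heating drives the aluminium into compression and the bronze into tension.
Equating the net (thermal + elastic) strains gives |α₁ − α₂|·ΔT = P·[1/(A₁E₁) + 1/(A₂E₂)].
|α₁ − α₂|·ΔT = 5.5×10⁻⁶ × 193 = 0.001061.
1/(A₁E₁) + 1/(A₂E₂) = 1/(2300×69×10³) + 1/(525×107×10³) = 2.41×10⁻⁸ N⁻¹.
So P = 0.001061 / 2.41×10⁻⁸ = 44.04 kN.
σ_{aluminium} = P/A₁ = 44040/2300 = 19.15 MPa, compressive.

σ ≈ 19.1 MPa (compressive)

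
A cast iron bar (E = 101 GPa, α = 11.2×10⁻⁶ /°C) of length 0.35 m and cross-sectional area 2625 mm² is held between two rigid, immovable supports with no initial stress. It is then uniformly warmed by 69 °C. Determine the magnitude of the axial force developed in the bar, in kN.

With zero net strain, σ = E·αΔT = 101 GPa × 11.2×10⁻⁶ × 69 = 78.05 MPa.
P = AEαΔT = 2625 × 101×10³ × 11.2×10⁻⁶ × 69 = 204.9 kN (compressive).

P ≈ 205 kN (compressive)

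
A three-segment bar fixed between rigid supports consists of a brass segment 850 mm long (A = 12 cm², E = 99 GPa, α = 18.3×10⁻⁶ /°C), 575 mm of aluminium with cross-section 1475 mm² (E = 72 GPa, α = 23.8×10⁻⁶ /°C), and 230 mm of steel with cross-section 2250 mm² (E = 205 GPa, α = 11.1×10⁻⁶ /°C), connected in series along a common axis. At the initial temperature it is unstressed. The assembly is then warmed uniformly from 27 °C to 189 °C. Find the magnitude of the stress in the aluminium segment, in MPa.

σ ≈ 267 MPa (compressive)

If the supports were absent, the total length change would be Σ αᵢΔT Lᵢ = 18.3×10⁻⁶×162×850 + 23.8×10⁻⁶×162×575 + 11.1×10⁻⁶×162×230 = 5.15 mm.
The walls prevent any net length change, so an axial force P (same in every segment) develops. Compatibility: P · Σ Lᵢ/(AᵢEᵢ) = δ_free.
Σ Lᵢ/(AᵢEᵢ) = 850/(1200×99×10³) + 575/(1475×72×10³) + 230/(2250×205×10³) = 1.307×10⁻⁵ mm/N.
Hence P = δ_free / Σ(L/AE) = 5.15/1.307×10⁻⁵ = 394.1 kN (compressive).
σ_{aluminium} = P / A = 394100 / 1475 = 267.2 MPa.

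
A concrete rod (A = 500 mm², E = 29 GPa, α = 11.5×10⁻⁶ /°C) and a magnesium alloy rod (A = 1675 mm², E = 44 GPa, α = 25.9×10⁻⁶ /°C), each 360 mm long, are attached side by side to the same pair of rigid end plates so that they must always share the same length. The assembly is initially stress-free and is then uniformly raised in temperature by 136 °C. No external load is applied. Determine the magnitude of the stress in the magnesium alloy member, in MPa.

Equilibrium of a rigid end plate with no external load gives equal and opposite internal forces ±P in the two members. Since α_{magnesium alloy} > α_{concrete}, heating drives the magnesium alloy into compression and the concrete into tension.
Equating the net (thermal + elastic) strains gives |α₁ − α₂|·ΔT = P·[1/(A₁E₁) + 1/(A₂E₂)].
|α₁ − α₂|·ΔT = 14.4×10⁻⁶ × 136 = 0.001958.
1/(A₁E₁) + 1/(A₂E₂) = 1/(500×29×10³) + 1/(1675×44×10³) = 8.253×10⁻⁸ N⁻¹.
So P = 0.001958 / 8.253×10⁻⁸ = 23.73 kN.
σ_{magnesium alloy} = P/A₂ = 23730/1675 = 14.17 MPa, compressive.

σ ≈ 14.2 MPa (compressive)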